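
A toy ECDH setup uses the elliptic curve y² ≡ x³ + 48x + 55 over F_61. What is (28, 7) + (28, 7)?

tangent at (28, 7): λ = (3·28² + 48)/(2·7) ≡ 21/14. 14⁻¹ ≡ 48 (mod 61), so λ ≡ 21·48 ≡ 32.
  x = λ² - 28 - 28 = 1024 - 56 ≡ 53; y = λ·(28 - 53) - 7 ≡ 47. → (53, 47)

(53, 47)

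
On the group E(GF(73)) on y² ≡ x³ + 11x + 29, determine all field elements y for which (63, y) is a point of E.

none

x³ + 11x + 29 = 250769 ≡ 14 (mod 73).
14 is a non-residue mod 73; no y exists.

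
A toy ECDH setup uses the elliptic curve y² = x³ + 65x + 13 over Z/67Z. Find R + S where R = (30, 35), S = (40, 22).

(30, 35) + (40, 22). λ = (22 - 35)/(40 - 30) ≡ 54/10 mod 67. 10⁻¹ ≡ 47 (mod 67), so λ ≡ 59.
  x = λ² - 30 - 40 = 3481 - 70 ≡ 61; y = λ·(30 - 61) - 35 ≡ 12. → (61, 12)

(61, 12)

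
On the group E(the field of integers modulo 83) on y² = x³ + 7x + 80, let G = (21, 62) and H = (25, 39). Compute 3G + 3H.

(35, 17)

First 3G:
Repeated addition: build up to 3G.
2G: tangent at (21, 62): λ = (3·21² + 7)/(2·62) ≡ 2/41. 41⁻¹ ≡ 81 (mod 83), so λ ≡ 2·81 ≡ 79.
  x = λ² - 21 - 21 = 6241 - 42 ≡ 57; y = λ·(21 - 57) - 62 ≡ 82. → (57, 82)
3G: (57, 82) + (21, 62). λ = (62 - 82)/(21 - 57) ≡ 63/47 mod 83. 47⁻¹ ≡ 53 (mod 83) since 47·53 = 2491 ≡ 1, so λ ≡ 19.
  x = λ² - 57 - 21 = 361 - 78 ≡ 34; y = λ·(57 - 34) - 82 ≡ 23. → (34, 23)
3G = (34, 23).
Next 3H:
Repeated addition: build up to 3H.
2H: tangent at (25, 39): λ = (3·25² + 7)/(2·39) ≡ 56/78. 78⁻¹ ≡ 33 (mod 83) since 78·33 = 2574 ≡ 1, so λ ≡ 56·33 ≡ 22.
  x = λ² - 25 - 25 = 484 - 50 ≡ 19; y = λ·(25 - 19) - 39 ≡ 10. → (19, 10)
3H: (19, 10) + (25, 39). λ = (39 - 10)/(25 - 19) ≡ 29/6 mod 83. 6⁻¹ ≡ 14 (mod 83), so λ ≡ 74.
  x = λ² - 19 - 25 = 5476 - 44 ≡ 37; y = λ·(19 - 37) - 10 ≡ 69. → (37, 69)
3H = (37, 69).
Finally 3G + 3H:
(34, 23) + (37, 69). λ = (69 - 23)/(37 - 34) ≡ 46/3 mod 83. 3⁻¹ ≡ 28 (mod 83) since 3·28 = 84 ≡ 1, so λ ≡ 43.
  x = λ² - 34 - 37 = 1849 - 71 ≡ 35; y = λ·(34 - 35) - 23 ≡ 17. → (35, 17)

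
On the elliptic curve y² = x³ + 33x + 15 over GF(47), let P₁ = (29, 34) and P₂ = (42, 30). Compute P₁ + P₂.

(29, 34) + (42, 30). λ = (30 - 34)/(42 - 29) ≡ 43/13 mod 47. 13⁻¹ ≡ 29 (mod 47) since 13·29 = 377 ≡ 1, so λ ≡ 25.
  x = λ² - 29 - 42 = 625 - 71 ≡ 37; y = λ·(29 - 37) - 34 ≡ 1. → (37, 1)

(37, 1)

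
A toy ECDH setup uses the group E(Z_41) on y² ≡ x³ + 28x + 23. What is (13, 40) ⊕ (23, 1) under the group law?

(28, 39)

(13, 40) + (23, 1). λ = (1 - 40)/(23 - 13) ≡ 2/10 mod 41. 10⁻¹ ≡ 37 (mod 41), so λ ≡ 33.
  x = λ² - 13 - 23 = 1089 - 36 ≡ 28; y = λ·(13 - 28) - 40 ≡ 39. → (28, 39)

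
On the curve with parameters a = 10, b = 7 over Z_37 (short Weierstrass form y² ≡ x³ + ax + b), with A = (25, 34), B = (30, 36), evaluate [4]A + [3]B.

O

First 4A:
Repeated addition: build up to 4A.
2A: tangent at (25, 34): λ = (3·25² + 10)/(2·34) ≡ 35/31. 31⁻¹ ≡ 6 (mod 37) since 31·6 = 186 ≡ 1, so λ ≡ 35·6 ≡ 25.
  x = λ² - 25 - 25 = 625 - 50 ≡ 20; y = λ·(25 - 20) - 34 ≡ 17. → (20, 17)
3A: (20, 17) + (25, 34). λ = (34 - 17)/(25 - 20) ≡ 17/5 mod 37. 5⁻¹ ≡ 15 (mod 37), so λ ≡ 33.
  x = λ² - 20 - 25 = 1089 - 45 ≡ 8; y = λ·(20 - 8) - 17 ≡ 9. → (8, 9)
4A: (8, 9) + (25, 34). λ = (34 - 9)/(25 - 8) ≡ 25/17 mod 37. 17⁻¹ ≡ 24 (mod 37) since 17·24 = 408 ≡ 1, so λ ≡ 8.
  x = λ² - 8 - 25 = 64 - 33 ≡ 31; y = λ·(8 - 31) - 9 ≡ 29. → (31, 29)
4A = (31, 29).
Next 3B:
Repeated addition: build up to 3B.
2B: tangent at (30, 36): λ = (3·30² + 10)/(2·36) ≡ 9/35. 35⁻¹ ≡ 18 (mod 37) since 35·18 = 630 ≡ 1, so λ ≡ 9·18 ≡ 14.
  x = λ² - 30 - 30 = 196 - 60 ≡ 25; y = λ·(30 - 25) - 36 ≡ 34. → (25, 34)
3B: (25, 34) + (30, 36). λ = (36 - 34)/(30 - 25) ≡ 2/5 mod 37. 5⁻¹ ≡ 15 (mod 37) since 5·15 = 75 ≡ 1, so λ ≡ 30.
  x = λ² - 25 - 30 = 900 - 55 ≡ 31; y = λ·(25 - 31) - 34 ≡ 8. → (31, 8)
3B = (31, 8).
Finally 4A + 3B:
(31, 29) + (31, 8): same x and y₁ ≡ -y₂, so the sum is O.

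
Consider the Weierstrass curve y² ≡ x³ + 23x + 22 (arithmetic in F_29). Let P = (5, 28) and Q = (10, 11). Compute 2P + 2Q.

First 2P:
Repeated addition: build up to 2P.
2P: tangent at (5, 28): λ = (3·5² + 23)/(2·28) ≡ 11/27. 27⁻¹ ≡ 14 (mod 29), so λ ≡ 11·14 ≡ 9.
  x = λ² - 5 - 5 = 81 - 10 ≡ 13; y = λ·(5 - 13) - 28 ≡ 16. → (13, 16)
2P = (13, 16).
Next 2Q:
Repeated addition: build up to 2Q.
2Q: tangent at (10, 11): λ = (3·10² + 23)/(2·11) ≡ 4/22. 22⁻¹ ≡ 4 (mod 29) since 22·4 = 88 ≡ 1, so λ ≡ 4·4 ≡ 16.
  x = λ² - 10 - 10 = 256 - 20 ≡ 4; y = λ·(10 - 4) - 11 ≡ 27. → (4, 27)
2Q = (4, 27).
Finally 2P + 2Q:
(13, 16) + (4, 27). λ = (27 - 16)/(4 - 13) ≡ 11/20 mod 29. 20⁻¹ ≡ 16 (mod 29) since 20·16 = 320 ≡ 1, so λ ≡ 2.
  x = λ² - 13 - 4 = 4 - 17 ≡ 16; y = λ·(13 - 16) - 16 ≡ 7. → (16, 7)

(16, 7)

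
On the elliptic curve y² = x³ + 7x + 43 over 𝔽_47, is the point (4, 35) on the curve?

y² = 35² ≡ 3; x³ + 7x + 43 = 135 ≡ 41 (mod 47). 3 ≠ 41.

no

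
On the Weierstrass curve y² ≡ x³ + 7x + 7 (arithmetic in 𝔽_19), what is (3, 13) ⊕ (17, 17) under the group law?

(3, 13) + (17, 17). λ = (17 - 13)/(17 - 3) ≡ 4/14 mod 19. 14⁻¹ ≡ 15 (mod 19) since 14·15 = 210 ≡ 1, so λ ≡ 3.
  x = λ² - 3 - 17 = 9 - 20 ≡ 8; y = λ·(3 - 8) - 13 ≡ 10. → (8, 10)

(8, 10)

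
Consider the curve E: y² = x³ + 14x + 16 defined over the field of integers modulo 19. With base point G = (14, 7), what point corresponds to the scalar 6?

Double-and-add on 6 = (110)₂. Start with G = (14, 7) for the leading 1-bit.
double: tangent at (14, 7): λ = (3·14² + 14)/(2·7) ≡ 13/14. 14⁻¹ ≡ 15 (mod 19), so λ ≡ 13·15 ≡ 5.
  x = λ² - 14 - 14 = 25 - 28 ≡ 16; y = λ·(14 - 16) - 7 ≡ 2. → (16, 2)
add G: (16, 2) + (14, 7). λ = (7 - 2)/(14 - 16) ≡ 5/17 mod 19. 17⁻¹ ≡ 9 (mod 19), so λ ≡ 7.
  x = λ² - 16 - 14 = 49 - 30 ≡ 0; y = λ·(16 - 0) - 2 ≡ 15. → (0, 15)
double: tangent at (0, 15): λ = (3·0² + 14)/(2·15) ≡ 14/11. 11⁻¹ ≡ 7 (mod 19), so λ ≡ 14·7 ≡ 3.
  x = λ² - 0 - 0 = 9 - 0 ≡ 9; y = λ·(0 - 9) - 15 ≡ 15. → (9, 15)

(9, 15)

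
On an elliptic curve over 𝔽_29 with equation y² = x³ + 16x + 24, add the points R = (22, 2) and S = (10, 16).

(22, 2) + (10, 16). λ = (16 - 2)/(10 - 22) ≡ 14/17 mod 29. 17⁻¹ ≡ 12 (mod 29), so λ ≡ 23.
  x = λ² - 22 - 10 = 529 - 32 ≡ 4; y = λ·(22 - 4) - 2 ≡ 6. → (4, 6)

(4, 6)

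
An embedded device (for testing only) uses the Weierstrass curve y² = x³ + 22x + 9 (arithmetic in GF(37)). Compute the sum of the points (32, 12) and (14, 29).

(0, 3)

(32, 12) + (14, 29). λ = (29 - 12)/(14 - 32) ≡ 17/19 mod 37. 19⁻¹ ≡ 2 (mod 37) since 19·2 = 38 ≡ 1, so λ ≡ 34.
  x = λ² - 32 - 14 = 1156 - 46 ≡ 0; y = λ·(32 - 0) - 12 ≡ 3. → (0, 3)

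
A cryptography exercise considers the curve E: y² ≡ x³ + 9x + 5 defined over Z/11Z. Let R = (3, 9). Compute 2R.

(9, 1)

tangent at (3, 9): λ = (3·3² + 9)/(2·9) ≡ 3/7. 7⁻¹ ≡ 8 (mod 11), so λ ≡ 3·8 ≡ 2.
  x = λ² - 3 - 3 = 4 - 6 ≡ 9; y = λ·(3 - 9) - 9 ≡ 1. → (9, 1)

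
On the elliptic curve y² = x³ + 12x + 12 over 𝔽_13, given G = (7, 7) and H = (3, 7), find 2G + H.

(12, 8)

First 2G:
Repeated addition: build up to 2G.
2G: tangent at (7, 7): λ = (3·7² + 12)/(2·7) ≡ 3/1. 1⁻¹ ≡ 1 (mod 13), so λ ≡ 3·1 ≡ 3.
  x = λ² - 7 - 7 = 9 - 14 ≡ 8; y = λ·(7 - 8) - 7 ≡ 3. → (8, 3)
2G = (8, 3).
Finally 2G + H:
(8, 3) + (3, 7). λ = (7 - 3)/(3 - 8) ≡ 4/8 mod 13. 8⁻¹ ≡ 5 (mod 13), so λ ≡ 7.
  x = λ² - 8 - 3 = 49 - 11 ≡ 12; y = λ·(8 - 12) - 3 ≡ 8. → (12, 8)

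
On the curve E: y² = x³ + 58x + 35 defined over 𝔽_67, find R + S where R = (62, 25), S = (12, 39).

(47, 11)

(62, 25) + (12, 39). λ = (39 - 25)/(12 - 62) ≡ 14/17 mod 67. 17⁻¹ ≡ 4 (mod 67) since 17·4 = 68 ≡ 1, so λ ≡ 56.
  x = λ² - 62 - 12 = 3136 - 74 ≡ 47; y = λ·(62 - 47) - 25 ≡ 11. → (47, 11)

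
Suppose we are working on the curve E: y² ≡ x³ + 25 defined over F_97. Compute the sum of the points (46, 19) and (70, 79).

(46, 19) + (70, 79). λ = (79 - 19)/(70 - 46) ≡ 60/24 mod 97. 24⁻¹ ≡ 93 (mod 97), so λ ≡ 51.
  x = λ² - 46 - 70 = 2601 - 116 ≡ 60; y = λ·(46 - 60) - 19 ≡ 43. → (60, 43)

(60, 43)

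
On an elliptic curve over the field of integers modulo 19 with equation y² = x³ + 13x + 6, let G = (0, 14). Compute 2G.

tangent at (0, 14): λ = (3·0² + 13)/(2·14) ≡ 13/9. 9⁻¹ ≡ 17 (mod 19), so λ ≡ 13·17 ≡ 12.
  x = λ² - 0 - 0 = 144 - 0 ≡ 11; y = λ·(0 - 11) - 14 ≡ 6. → (11, 6)

(11, 6)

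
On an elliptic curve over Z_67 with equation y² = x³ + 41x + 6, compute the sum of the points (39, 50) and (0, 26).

(26, 25)

(39, 50) + (0, 26). λ = (26 - 50)/(0 - 39) ≡ 43/28 mod 67. 28⁻¹ ≡ 12 (mod 67) since 28·12 = 336 ≡ 1, so λ ≡ 47.
  x = λ² - 39 - 0 = 2209 - 39 ≡ 26; y = λ·(39 - 26) - 50 ≡ 25. → (26, 25)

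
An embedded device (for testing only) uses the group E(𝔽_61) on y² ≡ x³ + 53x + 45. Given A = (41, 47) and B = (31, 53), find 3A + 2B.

(45, 15)

First 3A:
Repeated addition: build up to 3A.
2A: tangent at (41, 47): λ = (3·41² + 53)/(2·47) ≡ 33/33. 33⁻¹ ≡ 37 (mod 61) since 33·37 = 1221 ≡ 1, so λ ≡ 33·37 ≡ 1.
  x = λ² - 41 - 41 = 1 - 82 ≡ 41; y = λ·(41 - 41) - 47 ≡ 14. → (41, 14)
3A: (41, 14) + (41, 47): same x and y₁ ≡ -y₂, so the sum is O.
3A = O.
Next 2B:
Repeated addition: build up to 2B.
2B: tangent at (31, 53): λ = (3·31² + 53)/(2·53) ≡ 8/45. 45⁻¹ ≡ 19 (mod 61), so λ ≡ 8·19 ≡ 30.
  x = λ² - 31 - 31 = 900 - 62 ≡ 45; y = λ·(31 - 45) - 53 ≡ 15. → (45, 15)
2B = (45, 15).
Finally 3A + 2B:
O + (45, 15) = (45, 15) (identity).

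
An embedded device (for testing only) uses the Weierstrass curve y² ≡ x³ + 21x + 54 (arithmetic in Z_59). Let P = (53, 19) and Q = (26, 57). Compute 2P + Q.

(50, 27)

First 2P:
Repeated addition: build up to 2P.
2P: tangent at (53, 19): λ = (3·53² + 21)/(2·19) ≡ 11/38. 38⁻¹ ≡ 14 (mod 59), so λ ≡ 11·14 ≡ 36.
  x = λ² - 53 - 53 = 1296 - 106 ≡ 10; y = λ·(53 - 10) - 19 ≡ 54. → (10, 54)
2P = (10, 54).
Finally 2P + Q:
(10, 54) + (26, 57). λ = (57 - 54)/(26 - 10) ≡ 3/16 mod 59. 16⁻¹ ≡ 48 (mod 59), so λ ≡ 26.
  x = λ² - 10 - 26 = 676 - 36 ≡ 50; y = λ·(10 - 50) - 54 ≡ 27. → (50, 27)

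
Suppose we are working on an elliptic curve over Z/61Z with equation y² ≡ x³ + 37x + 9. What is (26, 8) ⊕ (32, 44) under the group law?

(39, 36)

(26, 8) + (32, 44). λ = (44 - 8)/(32 - 26) ≡ 36/6 mod 61. 6⁻¹ ≡ 51 (mod 61) since 6·51 = 306 ≡ 1, so λ ≡ 6.
  x = λ² - 26 - 32 = 36 - 58 ≡ 39; y = λ·(26 - 39) - 8 ≡ 36. → (39, 36)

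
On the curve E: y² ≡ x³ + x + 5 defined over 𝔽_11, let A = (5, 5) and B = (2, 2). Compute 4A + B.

(2, 9)

First 4A:
Double-and-add on 4 = (100)₂. Start with A = (5, 5) for the leading 1-bit.
double: tangent at (5, 5): λ = (3·5² + 1)/(2·5) ≡ 10/10. 10⁻¹ ≡ 10 (mod 11) since 10·10 = 100 ≡ 1, so λ ≡ 10·10 ≡ 1.
  x = λ² - 5 - 5 = 1 - 10 ≡ 2; y = λ·(5 - 2) - 5 ≡ 9. → (2, 9)
double: tangent at (2, 9): λ = (3·2² + 1)/(2·9) ≡ 2/7. 7⁻¹ ≡ 8 (mod 11) since 7·8 = 56 ≡ 1, so λ ≡ 2·8 ≡ 5.
  x = λ² - 2 - 2 = 25 - 4 ≡ 10; y = λ·(2 - 10) - 9 ≡ 6. → (10, 6)
4A = (10, 6).
Finally 4A + B:
(10, 6) + (2, 2). λ = (2 - 6)/(2 - 10) ≡ 7/3 mod 11. 3⁻¹ ≡ 4 (mod 11), so λ ≡ 6.
  x = λ² - 10 - 2 = 36 - 12 ≡ 2; y = λ·(10 - 2) - 6 ≡ 9. → (2, 9)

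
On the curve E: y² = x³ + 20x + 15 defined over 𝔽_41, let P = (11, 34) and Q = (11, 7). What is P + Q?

O

The two points share x = 11 and their y-coordinates satisfy 34 + 7 ≡ 0 (mod 41), so they are inverses. Their sum is O.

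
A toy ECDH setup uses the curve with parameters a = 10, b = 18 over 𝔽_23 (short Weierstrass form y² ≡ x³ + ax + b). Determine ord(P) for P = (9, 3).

2P: tangent at (9, 3): λ = (3·9² + 10)/(2·3) ≡ 0/6. 6⁻¹ ≡ 4 (mod 23) since 6·4 = 24 ≡ 1, so λ ≡ 0·4 ≡ 0.
  x = λ² - 9 - 9 = 0 - 18 ≡ 5; y = λ·(9 - 5) - 3 ≡ 20. → (5, 20)
3P: (5, 20) + (9, 3). λ = (3 - 20)/(9 - 5) ≡ 6/4 mod 23. 4⁻¹ ≡ 6 (mod 23), so λ ≡ 13.
  x = λ² - 5 - 9 = 169 - 14 ≡ 17; y = λ·(5 - 17) - 20 ≡ 8. → (17, 8)
4P: (17, 8) + (9, 3). λ = (3 - 8)/(9 - 17) ≡ 18/15 mod 23. 15⁻¹ ≡ 20 (mod 23), so λ ≡ 15.
  x = λ² - 17 - 9 = 225 - 26 ≡ 15; y = λ·(17 - 15) - 8 ≡ 22. → (15, 22)
5P: (15, 22) + (9, 3). λ = (3 - 22)/(9 - 15) ≡ 4/17 mod 23. 17⁻¹ ≡ 19 (mod 23) since 17·19 = 323 ≡ 1, so λ ≡ 7.
  x = λ² - 15 - 9 = 49 - 24 ≡ 2; y = λ·(15 - 2) - 22 ≡ 0. → (2, 0)
6P: (2, 0) + (9, 3). λ = (3 - 0)/(9 - 2) ≡ 3/7 mod 23. 7⁻¹ ≡ 10 (mod 23), so λ ≡ 7.
  x = λ² - 2 - 9 = 49 - 11 ≡ 15; y = λ·(2 - 15) - 0 ≡ 1. → (15, 1)
7P: (15, 1) + (9, 3). λ = (3 - 1)/(9 - 15) ≡ 2/17 mod 23. 17⁻¹ ≡ 19 (mod 23) since 17·19 = 323 ≡ 1, so λ ≡ 15.
  x = λ² - 15 - 9 = 225 - 24 ≡ 17; y = λ·(15 - 17) - 1 ≡ 15. → (17, 15)
8P: (17, 15) + (9, 3). λ = (3 - 15)/(9 - 17) ≡ 11/15 mod 23. 15⁻¹ ≡ 20 (mod 23) since 15·20 = 300 ≡ 1, so λ ≡ 13.
  x = λ² - 17 - 9 = 169 - 26 ≡ 5; y = λ·(17 - 5) - 15 ≡ 3. → (5, 3)
9P: (5, 3) + (9, 3). λ = (3 - 3)/(9 - 5) ≡ 0/4 mod 23. 4⁻¹ ≡ 6 (mod 23) since 4·6 = 24 ≡ 1, so λ ≡ 0.
  x = λ² - 5 - 9 = 0 - 14 ≡ 9; y = λ·(5 - 9) - 3 ≡ 20. → (9, 20)
10P: (9, 20) + (9, 3): same x and y₁ ≡ -y₂, so the sum is O.
10P = O, so the order is 10.

10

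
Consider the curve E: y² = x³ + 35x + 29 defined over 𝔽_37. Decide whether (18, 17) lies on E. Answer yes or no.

y² = 17² ≡ 30; x³ + 35x + 29 = 6491 ≡ 16 (mod 37). 30 ≠ 16.

no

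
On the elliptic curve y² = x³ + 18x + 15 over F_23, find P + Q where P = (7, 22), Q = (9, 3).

(7, 22) + (9, 3). λ = (3 - 22)/(9 - 7) ≡ 4/2 mod 23. 2⁻¹ ≡ 12 (mod 23), so λ ≡ 2.
  x = λ² - 7 - 9 = 4 - 16 ≡ 11; y = λ·(7 - 11) - 22 ≡ 16. → (11, 16)

(11, 16)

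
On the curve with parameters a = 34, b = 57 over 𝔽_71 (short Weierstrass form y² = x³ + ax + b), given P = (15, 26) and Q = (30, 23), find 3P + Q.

(47, 55)

First 3P:
Repeated addition: build up to 3P.
2P: tangent at (15, 26): λ = (3·15² + 34)/(2·26) ≡ 70/52. 52⁻¹ ≡ 56 (mod 71), so λ ≡ 70·56 ≡ 15.
  x = λ² - 15 - 15 = 225 - 30 ≡ 53; y = λ·(15 - 53) - 26 ≡ 43. → (53, 43)
3P: (53, 43) + (15, 26). λ = (26 - 43)/(15 - 53) ≡ 54/33 mod 71. 33⁻¹ ≡ 28 (mod 71) since 33·28 = 924 ≡ 1, so λ ≡ 21.
  x = λ² - 53 - 15 = 441 - 68 ≡ 18; y = λ·(53 - 18) - 43 ≡ 53. → (18, 53)
3P = (18, 53).
Finally 3P + Q:
(18, 53) + (30, 23). λ = (23 - 53)/(30 - 18) ≡ 41/12 mod 71. 12⁻¹ ≡ 6 (mod 71), so λ ≡ 33.
  x = λ² - 18 - 30 = 1089 - 48 ≡ 47; y = λ·(18 - 47) - 53 ≡ 55. → (47, 55)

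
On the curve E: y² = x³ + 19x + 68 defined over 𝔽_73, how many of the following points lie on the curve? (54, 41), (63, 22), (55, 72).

(54, 41): 41² ≡ 2, rhs ≡ 2 → on.
(63, 22): 22² ≡ 46, rhs ≡ 46 → on.
(55, 72): 72² ≡ 1, rhs ≡ 26 → off.

2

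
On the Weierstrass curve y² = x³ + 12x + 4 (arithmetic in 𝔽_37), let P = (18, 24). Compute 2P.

(5, 2)

tangent at (18, 24): λ = (3·18² + 12)/(2·24) ≡ 22/11. 11⁻¹ ≡ 27 (mod 37), so λ ≡ 22·27 ≡ 2.
  x = λ² - 18 - 18 = 4 - 36 ≡ 5; y = λ·(18 - 5) - 24 ≡ 2. → (5, 2)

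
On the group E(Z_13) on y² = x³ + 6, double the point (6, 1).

tangent at (6, 1): λ = (3·6² + 0)/(2·1) ≡ 4/2. 2⁻¹ ≡ 7 (mod 13) since 2·7 = 14 ≡ 1, so λ ≡ 4·7 ≡ 2.
  x = λ² - 6 - 6 = 4 - 12 ≡ 5; y = λ·(6 - 5) - 1 ≡ 1. → (5, 1)

(5, 1)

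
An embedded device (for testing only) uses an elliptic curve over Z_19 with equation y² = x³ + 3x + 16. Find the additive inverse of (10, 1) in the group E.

-(10, 1) = (10, -1 mod 19) = (10, 18).

(10, 18)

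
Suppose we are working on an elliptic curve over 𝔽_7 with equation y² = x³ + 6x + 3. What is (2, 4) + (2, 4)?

tangent at (2, 4): λ = (3·2² + 6)/(2·4) ≡ 4/1. 1⁻¹ ≡ 1 (mod 7) since 1·1 = 1 ≡ 1, so λ ≡ 4·1 ≡ 4.
  x = λ² - 2 - 2 = 16 - 4 ≡ 5; y = λ·(2 - 5) - 4 ≡ 5. → (5, 5)

(5, 5)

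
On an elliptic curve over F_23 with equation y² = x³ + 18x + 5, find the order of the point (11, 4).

2P: tangent at (11, 4): λ = (3·11² + 18)/(2·4) ≡ 13/8. 8⁻¹ ≡ 3 (mod 23), so λ ≡ 13·3 ≡ 16.
  x = λ² - 11 - 11 = 256 - 22 ≡ 4; y = λ·(11 - 4) - 4 ≡ 16. → (4, 16)
3P: (4, 16) + (11, 4). λ = (4 - 16)/(11 - 4) ≡ 11/7 mod 23. 7⁻¹ ≡ 10 (mod 23) since 7·10 = 70 ≡ 1, so λ ≡ 18.
  x = λ² - 4 - 11 = 324 - 15 ≡ 10; y = λ·(4 - 10) - 16 ≡ 14. → (10, 14)
4P: (10, 14) + (11, 4). λ = (4 - 14)/(11 - 10) ≡ 13/1 mod 23. 1⁻¹ ≡ 1 (mod 23) since 1·1 = 1 ≡ 1, so λ ≡ 13.
  x = λ² - 10 - 11 = 169 - 21 ≡ 10; y = λ·(10 - 10) - 14 ≡ 9. → (10, 9)
5P: (10, 9) + (11, 4). λ = (4 - 9)/(11 - 10) ≡ 18/1 mod 23. 1⁻¹ ≡ 1 (mod 23) since 1·1 = 1 ≡ 1, so λ ≡ 18.
  x = λ² - 10 - 11 = 324 - 21 ≡ 4; y = λ·(10 - 4) - 9 ≡ 7. → (4, 7)
6P: (4, 7) + (11, 4). λ = (4 - 7)/(11 - 4) ≡ 20/7 mod 23. 7⁻¹ ≡ 10 (mod 23), so λ ≡ 16.
  x = λ² - 4 - 11 = 256 - 15 ≡ 11; y = λ·(4 - 11) - 7 ≡ 19. → (11, 19)
7P: (11, 19) + (11, 4): same x and y₁ ≡ -y₂, so the sum is O.
7P = O, so the order is 7.

7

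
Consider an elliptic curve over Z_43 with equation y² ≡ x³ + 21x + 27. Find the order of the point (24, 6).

12

2P: tangent at (24, 6): λ = (3·24² + 21)/(2·6) ≡ 29/12. 12⁻¹ ≡ 18 (mod 43), so λ ≡ 29·18 ≡ 6.
  x = λ² - 24 - 24 = 36 - 48 ≡ 31; y = λ·(24 - 31) - 6 ≡ 38. → (31, 38)
3P: (31, 38) + (24, 6). λ = (6 - 38)/(24 - 31) ≡ 11/36 mod 43. 36⁻¹ ≡ 6 (mod 43), so λ ≡ 23.
  x = λ² - 31 - 24 = 529 - 55 ≡ 1; y = λ·(31 - 1) - 38 ≡ 7. → (1, 7)
4P: (1, 7) + (24, 6). λ = (6 - 7)/(24 - 1) ≡ 42/23 mod 43. 23⁻¹ ≡ 15 (mod 43), so λ ≡ 28.
  x = λ² - 1 - 24 = 784 - 25 ≡ 28; y = λ·(1 - 28) - 7 ≡ 11. → (28, 11)
5P: (28, 11) + (24, 6). λ = (6 - 11)/(24 - 28) ≡ 38/39 mod 43. 39⁻¹ ≡ 32 (mod 43), so λ ≡ 12.
  x = λ² - 28 - 24 = 144 - 52 ≡ 6; y = λ·(28 - 6) - 11 ≡ 38. → (6, 38)
6P: (6, 38) + (24, 6). λ = (6 - 38)/(24 - 6) ≡ 11/18 mod 43. 18⁻¹ ≡ 12 (mod 43), so λ ≡ 3.
  x = λ² - 6 - 24 = 9 - 30 ≡ 22; y = λ·(6 - 22) - 38 ≡ 0. → (22, 0)
7P: (22, 0) + (24, 6). λ = (6 - 0)/(24 - 22) ≡ 6/2 mod 43. 2⁻¹ ≡ 22 (mod 43), so λ ≡ 3.
  x = λ² - 22 - 24 = 9 - 46 ≡ 6; y = λ·(22 - 6) - 0 ≡ 5. → (6, 5)
8P: (6, 5) + (24, 6). λ = (6 - 5)/(24 - 6) ≡ 1/18 mod 43. 18⁻¹ ≡ 12 (mod 43) since 18·12 = 216 ≡ 1, so λ ≡ 12.
  x = λ² - 6 - 24 = 144 - 30 ≡ 28; y = λ·(6 - 28) - 5 ≡ 32. → (28, 32)
9P: (28, 32) + (24, 6). λ = (6 - 32)/(24 - 28) ≡ 17/39 mod 43. 39⁻¹ ≡ 32 (mod 43) since 39·32 = 1248 ≡ 1, so λ ≡ 28.
  x = λ² - 28 - 24 = 784 - 52 ≡ 1; y = λ·(28 - 1) - 32 ≡ 36. → (1, 36)
10P: (1, 36) + (24, 6). λ = (6 - 36)/(24 - 1) ≡ 13/23 mod 43. 23⁻¹ ≡ 15 (mod 43), so λ ≡ 23.
  x = λ² - 1 - 24 = 529 - 25 ≡ 31; y = λ·(1 - 31) - 36 ≡ 5. → (31, 5)
11P: (31, 5) + (24, 6). λ = (6 - 5)/(24 - 31) ≡ 1/36 mod 43. 36⁻¹ ≡ 6 (mod 43) since 36·6 = 216 ≡ 1, so λ ≡ 6.
  x = λ² - 31 - 24 = 36 - 55 ≡ 24; y = λ·(31 - 24) - 5 ≡ 37. → (24, 37)
12P: (24, 37) + (24, 6): same x and y₁ ≡ -y₂, so the sum is O.
12P = O, so the order is 12.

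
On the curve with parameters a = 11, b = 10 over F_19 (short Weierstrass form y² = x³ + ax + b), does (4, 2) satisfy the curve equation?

y² = 2² ≡ 4; x³ + 11x + 10 = 118 ≡ 4 (mod 19). 4 = 4.

yes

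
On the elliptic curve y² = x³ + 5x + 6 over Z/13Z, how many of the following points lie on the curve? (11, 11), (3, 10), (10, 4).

2

(11, 11): 11² ≡ 4, rhs ≡ 1 → off.
(3, 10): 10² ≡ 9, rhs ≡ 9 → on.
(10, 4): 4² ≡ 3, rhs ≡ 3 → on.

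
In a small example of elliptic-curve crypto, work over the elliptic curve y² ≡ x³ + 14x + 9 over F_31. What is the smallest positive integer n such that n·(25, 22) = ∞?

2P: tangent at (25, 22): λ = (3·25² + 14)/(2·22) ≡ 29/13. 13⁻¹ ≡ 12 (mod 31) since 13·12 = 156 ≡ 1, so λ ≡ 29·12 ≡ 7.
  x = λ² - 25 - 25 = 49 - 50 ≡ 30; y = λ·(25 - 30) - 22 ≡ 5. → (30, 5)
3P: (30, 5) + (25, 22). λ = (22 - 5)/(25 - 30) ≡ 17/26 mod 31. 26⁻¹ ≡ 6 (mod 31), so λ ≡ 9.
  x = λ² - 30 - 25 = 81 - 55 ≡ 26; y = λ·(30 - 26) - 5 ≡ 0. → (26, 0)
4P: (26, 0) + (25, 22). λ = (22 - 0)/(25 - 26) ≡ 22/30 mod 31. 30⁻¹ ≡ 30 (mod 31), so λ ≡ 9.
  x = λ² - 26 - 25 = 81 - 51 ≡ 30; y = λ·(26 - 30) - 0 ≡ 26. → (30, 26)
5P: (30, 26) + (25, 22). λ = (22 - 26)/(25 - 30) ≡ 27/26 mod 31. 26⁻¹ ≡ 6 (mod 31), so λ ≡ 7.
  x = λ² - 30 - 25 = 49 - 55 ≡ 25; y = λ·(30 - 25) - 26 ≡ 9. → (25, 9)
6P: (25, 9) + (25, 22): same x and y₁ ≡ -y₂, so the sum is ∞.
6P = ∞, so the order is 6.

6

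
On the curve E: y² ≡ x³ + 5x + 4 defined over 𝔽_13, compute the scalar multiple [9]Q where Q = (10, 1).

Repeated addition: build up to 9Q.
2Q: tangent at (10, 1): λ = (3·10² + 5)/(2·1) ≡ 6/2. 2⁻¹ ≡ 7 (mod 13) since 2·7 = 14 ≡ 1, so λ ≡ 6·7 ≡ 3.
  x = λ² - 10 - 10 = 9 - 20 ≡ 2; y = λ·(10 - 2) - 1 ≡ 10. → (2, 10)
3Q: (2, 10) + (10, 1). λ = (1 - 10)/(10 - 2) ≡ 4/8 mod 13. 8⁻¹ ≡ 5 (mod 13), so λ ≡ 7.
  x = λ² - 2 - 10 = 49 - 12 ≡ 11; y = λ·(2 - 11) - 10 ≡ 5. → (11, 5)
4Q: (11, 5) + (10, 1). λ = (1 - 5)/(10 - 11) ≡ 9/12 mod 13. 12⁻¹ ≡ 12 (mod 13), so λ ≡ 4.
  x = λ² - 11 - 10 = 16 - 21 ≡ 8; y = λ·(11 - 8) - 5 ≡ 7. → (8, 7)
5Q: (8, 7) + (10, 1). λ = (1 - 7)/(10 - 8) ≡ 7/2 mod 13. 2⁻¹ ≡ 7 (mod 13), so λ ≡ 10.
  x = λ² - 8 - 10 = 100 - 18 ≡ 4; y = λ·(8 - 4) - 7 ≡ 7. → (4, 7)
6Q: (4, 7) + (10, 1). λ = (1 - 7)/(10 - 4) ≡ 7/6 mod 13. 6⁻¹ ≡ 11 (mod 13) since 6·11 = 66 ≡ 1, so λ ≡ 12.
  x = λ² - 4 - 10 = 144 - 14 ≡ 0; y = λ·(4 - 0) - 7 ≡ 2. → (0, 2)
7Q: (0, 2) + (10, 1). λ = (1 - 2)/(10 - 0) ≡ 12/10 mod 13. 10⁻¹ ≡ 4 (mod 13) since 10·4 = 40 ≡ 1, so λ ≡ 9.
  x = λ² - 0 - 10 = 81 - 10 ≡ 6; y = λ·(0 - 6) - 2 ≡ 9. → (6, 9)
8Q: (6, 9) + (10, 1). λ = (1 - 9)/(10 - 6) ≡ 5/4 mod 13. 4⁻¹ ≡ 10 (mod 13), so λ ≡ 11.
  x = λ² - 6 - 10 = 121 - 16 ≡ 1; y = λ·(6 - 1) - 9 ≡ 7. → (1, 7)
9Q: (1, 7) + (10, 1). λ = (1 - 7)/(10 - 1) ≡ 7/9 mod 13. 9⁻¹ ≡ 3 (mod 13) since 9·3 = 27 ≡ 1, so λ ≡ 8.
  x = λ² - 1 - 10 = 64 - 11 ≡ 1; y = λ·(1 - 1) - 7 ≡ 6. → (1, 6)

(1, 6)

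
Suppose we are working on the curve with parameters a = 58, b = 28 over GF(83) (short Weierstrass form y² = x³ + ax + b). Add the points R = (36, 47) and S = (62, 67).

(46, 73)

(36, 47) + (62, 67). λ = (67 - 47)/(62 - 36) ≡ 20/26 mod 83. 26⁻¹ ≡ 16 (mod 83), so λ ≡ 71.
  x = λ² - 36 - 62 = 5041 - 98 ≡ 46; y = λ·(36 - 46) - 47 ≡ 73. → (46, 73)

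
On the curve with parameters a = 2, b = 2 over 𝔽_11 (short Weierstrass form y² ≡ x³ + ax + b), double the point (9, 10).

(9, 1)

tangent at (9, 10): λ = (3·9² + 2)/(2·10) ≡ 3/9. 9⁻¹ ≡ 5 (mod 11) since 9·5 = 45 ≡ 1, so λ ≡ 3·5 ≡ 4.
  x = λ² - 9 - 9 = 16 - 18 ≡ 9; y = λ·(9 - 9) - 10 ≡ 1. → (9, 1)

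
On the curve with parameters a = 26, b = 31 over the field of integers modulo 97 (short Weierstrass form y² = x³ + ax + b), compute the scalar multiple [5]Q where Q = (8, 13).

(78, 70)

Repeated addition: build up to 5Q.
2Q: tangent at (8, 13): λ = (3·8² + 26)/(2·13) ≡ 24/26. 26⁻¹ ≡ 56 (mod 97), so λ ≡ 24·56 ≡ 83.
  x = λ² - 8 - 8 = 6889 - 16 ≡ 83; y = λ·(8 - 83) - 13 ≡ 67. → (83, 67)
3Q: (83, 67) + (8, 13). λ = (13 - 67)/(8 - 83) ≡ 43/22 mod 97. 22⁻¹ ≡ 75 (mod 97) since 22·75 = 1650 ≡ 1, so λ ≡ 24.
  x = λ² - 83 - 8 = 576 - 91 ≡ 0; y = λ·(83 - 0) - 67 ≡ 82. → (0, 82)
4Q: (0, 82) + (8, 13). λ = (13 - 82)/(8 - 0) ≡ 28/8 mod 97. 8⁻¹ ≡ 85 (mod 97) since 8·85 = 680 ≡ 1, so λ ≡ 52.
  x = λ² - 0 - 8 = 2704 - 8 ≡ 77; y = λ·(0 - 77) - 82 ≡ 85. → (77, 85)
5Q: (77, 85) + (8, 13). λ = (13 - 85)/(8 - 77) ≡ 25/28 mod 97. 28⁻¹ ≡ 52 (mod 97) since 28·52 = 1456 ≡ 1, so λ ≡ 39.
  x = λ² - 77 - 8 = 1521 - 85 ≡ 78; y = λ·(77 - 78) - 85 ≡ 70. → (78, 70)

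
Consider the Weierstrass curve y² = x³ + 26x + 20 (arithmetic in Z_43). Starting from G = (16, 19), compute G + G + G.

Repeated addition: build up to 3G.
2G: tangent at (16, 19): λ = (3·16² + 26)/(2·19) ≡ 20/38. 38⁻¹ ≡ 17 (mod 43), so λ ≡ 20·17 ≡ 39.
  x = λ² - 16 - 16 = 1521 - 32 ≡ 27; y = λ·(16 - 27) - 19 ≡ 25. → (27, 25)
3G: (27, 25) + (16, 19). λ = (19 - 25)/(16 - 27) ≡ 37/32 mod 43. 32⁻¹ ≡ 39 (mod 43), so λ ≡ 24.
  x = λ² - 27 - 16 = 576 - 43 ≡ 17; y = λ·(27 - 17) - 25 ≡ 0. → (17, 0)

(17, 0)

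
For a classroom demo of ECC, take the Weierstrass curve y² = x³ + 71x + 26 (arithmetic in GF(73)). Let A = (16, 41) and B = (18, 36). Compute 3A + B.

First 3A:
Repeated addition: build up to 3A.
2A: tangent at (16, 41): λ = (3·16² + 71)/(2·41) ≡ 36/9. 9⁻¹ ≡ 65 (mod 73), so λ ≡ 36·65 ≡ 4.
  x = λ² - 16 - 16 = 16 - 32 ≡ 57; y = λ·(16 - 57) - 41 ≡ 14. → (57, 14)
3A: (57, 14) + (16, 41). λ = (41 - 14)/(16 - 57) ≡ 27/32 mod 73. 32⁻¹ ≡ 16 (mod 73), so λ ≡ 67.
  x = λ² - 57 - 16 = 4489 - 73 ≡ 36; y = λ·(57 - 36) - 14 ≡ 6. → (36, 6)
3A = (36, 6).
Finally 3A + B:
(36, 6) + (18, 36). λ = (36 - 6)/(18 - 36) ≡ 30/55 mod 73. 55⁻¹ ≡ 4 (mod 73), so λ ≡ 47.
  x = λ² - 36 - 18 = 2209 - 54 ≡ 38; y = λ·(36 - 38) - 6 ≡ 46. → (38, 46)

(38, 46)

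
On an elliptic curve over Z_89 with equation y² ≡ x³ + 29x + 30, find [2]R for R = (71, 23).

tangent at (71, 23): λ = (3·71² + 29)/(2·23) ≡ 22/46. 46⁻¹ ≡ 60 (mod 89) since 46·60 = 2760 ≡ 1, so λ ≡ 22·60 ≡ 74.
  x = λ² - 71 - 71 = 5476 - 142 ≡ 83; y = λ·(71 - 83) - 23 ≡ 68. → (83, 68)

(83, 68)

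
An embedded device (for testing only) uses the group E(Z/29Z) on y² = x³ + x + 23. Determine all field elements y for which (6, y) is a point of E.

10, 19

x³ + 1x + 23 = 245 ≡ 13 (mod 29).
Square roots of 13 mod 29: 10 and 19 (since 10² = 100 ≡ 13).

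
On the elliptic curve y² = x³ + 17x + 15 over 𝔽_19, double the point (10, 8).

tangent at (10, 8): λ = (3·10² + 17)/(2·8) ≡ 13/16. 16⁻¹ ≡ 6 (mod 19) since 16·6 = 96 ≡ 1, so λ ≡ 13·6 ≡ 2.
  x = λ² - 10 - 10 = 4 - 20 ≡ 3; y = λ·(10 - 3) - 8 ≡ 6. → (3, 6)

(3, 6)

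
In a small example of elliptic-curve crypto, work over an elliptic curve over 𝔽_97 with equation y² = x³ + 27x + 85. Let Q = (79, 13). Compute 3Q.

O

Repeated addition: build up to 3Q.
2Q: tangent at (79, 13): λ = (3·79² + 27)/(2·13) ≡ 29/26. 26⁻¹ ≡ 56 (mod 97) since 26·56 = 1456 ≡ 1, so λ ≡ 29·56 ≡ 72.
  x = λ² - 79 - 79 = 5184 - 158 ≡ 79; y = λ·(79 - 79) - 13 ≡ 84. → (79, 84)
3Q: (79, 84) + (79, 13): same x and y₁ ≡ -y₂, so the sum is O.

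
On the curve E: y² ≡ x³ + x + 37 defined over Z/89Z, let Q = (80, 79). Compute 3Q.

Repeated addition: build up to 3Q.
2Q: tangent at (80, 79): λ = (3·80² + 1)/(2·79) ≡ 66/69. 69⁻¹ ≡ 40 (mod 89), so λ ≡ 66·40 ≡ 59.
  x = λ² - 80 - 80 = 3481 - 160 ≡ 28; y = λ·(80 - 28) - 79 ≡ 52. → (28, 52)
3Q: (28, 52) + (80, 79). λ = (79 - 52)/(80 - 28) ≡ 27/52 mod 89. 52⁻¹ ≡ 12 (mod 89), so λ ≡ 57.
  x = λ² - 28 - 80 = 3249 - 108 ≡ 26; y = λ·(28 - 26) - 52 ≡ 62. → (26, 62)

(26, 62)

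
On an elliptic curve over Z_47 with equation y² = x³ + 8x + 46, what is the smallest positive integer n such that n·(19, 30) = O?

10

2P: tangent at (19, 30): λ = (3·19² + 8)/(2·30) ≡ 10/13. 13⁻¹ ≡ 29 (mod 47) since 13·29 = 377 ≡ 1, so λ ≡ 10·29 ≡ 8.
  x = λ² - 19 - 19 = 64 - 38 ≡ 26; y = λ·(19 - 26) - 30 ≡ 8. → (26, 8)
3P: (26, 8) + (19, 30). λ = (30 - 8)/(19 - 26) ≡ 22/40 mod 47. 40⁻¹ ≡ 20 (mod 47), so λ ≡ 17.
  x = λ² - 26 - 19 = 289 - 45 ≡ 9; y = λ·(26 - 9) - 8 ≡ 46. → (9, 46)
4P: (9, 46) + (19, 30). λ = (30 - 46)/(19 - 9) ≡ 31/10 mod 47. 10⁻¹ ≡ 33 (mod 47), so λ ≡ 36.
  x = λ² - 9 - 19 = 1296 - 28 ≡ 46; y = λ·(9 - 46) - 46 ≡ 32. → (46, 32)
5P: (46, 32) + (19, 30). λ = (30 - 32)/(19 - 46) ≡ 45/20 mod 47. 20⁻¹ ≡ 40 (mod 47) since 20·40 = 800 ≡ 1, so λ ≡ 14.
  x = λ² - 46 - 19 = 196 - 65 ≡ 37; y = λ·(46 - 37) - 32 ≡ 0. → (37, 0)
6P: (37, 0) + (19, 30). λ = (30 - 0)/(19 - 37) ≡ 30/29 mod 47. 29⁻¹ ≡ 13 (mod 47) since 29·13 = 377 ≡ 1, so λ ≡ 14.
  x = λ² - 37 - 19 = 196 - 56 ≡ 46; y = λ·(37 - 46) - 0 ≡ 15. → (46, 15)
7P: (46, 15) + (19, 30). λ = (30 - 15)/(19 - 46) ≡ 15/20 mod 47. 20⁻¹ ≡ 40 (mod 47) since 20·40 = 800 ≡ 1, so λ ≡ 36.
  x = λ² - 46 - 19 = 1296 - 65 ≡ 9; y = λ·(46 - 9) - 15 ≡ 1. → (9, 1)
8P: (9, 1) + (19, 30). λ = (30 - 1)/(19 - 9) ≡ 29/10 mod 47. 10⁻¹ ≡ 33 (mod 47), so λ ≡ 17.
  x = λ² - 9 - 19 = 289 - 28 ≡ 26; y = λ·(9 - 26) - 1 ≡ 39. → (26, 39)
9P: (26, 39) + (19, 30). λ = (30 - 39)/(19 - 26) ≡ 38/40 mod 47. 40⁻¹ ≡ 20 (mod 47), so λ ≡ 8.
  x = λ² - 26 - 19 = 64 - 45 ≡ 19; y = λ·(26 - 19) - 39 ≡ 17. → (19, 17)
10P: (19, 17) + (19, 30): same x and y₁ ≡ -y₂, so the sum is O.
10P = O, so the order is 10.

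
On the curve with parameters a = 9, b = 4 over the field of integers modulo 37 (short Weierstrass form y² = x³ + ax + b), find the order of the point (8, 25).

2P: tangent at (8, 25): λ = (3·8² + 9)/(2·25) ≡ 16/13. 13⁻¹ ≡ 20 (mod 37) since 13·20 = 260 ≡ 1, so λ ≡ 16·20 ≡ 24.
  x = λ² - 8 - 8 = 576 - 16 ≡ 5; y = λ·(8 - 5) - 25 ≡ 10. → (5, 10)
3P: (5, 10) + (8, 25). λ = (25 - 10)/(8 - 5) ≡ 15/3 mod 37. 3⁻¹ ≡ 25 (mod 37) since 3·25 = 75 ≡ 1, so λ ≡ 5.
  x = λ² - 5 - 8 = 25 - 13 ≡ 12; y = λ·(5 - 12) - 10 ≡ 29. → (12, 29)
4P: (12, 29) + (8, 25). λ = (25 - 29)/(8 - 12) ≡ 33/33 mod 37. 33⁻¹ ≡ 9 (mod 37), so λ ≡ 1.
  x = λ² - 12 - 8 = 1 - 20 ≡ 18; y = λ·(12 - 18) - 29 ≡ 2. → (18, 2)
5P: (18, 2) + (8, 25). λ = (25 - 2)/(8 - 18) ≡ 23/27 mod 37. 27⁻¹ ≡ 11 (mod 37), so λ ≡ 31.
  x = λ² - 18 - 8 = 961 - 26 ≡ 10; y = λ·(18 - 10) - 2 ≡ 24. → (10, 24)
6P: (10, 24) + (8, 25). λ = (25 - 24)/(8 - 10) ≡ 1/35 mod 37. 35⁻¹ ≡ 18 (mod 37), so λ ≡ 18.
  x = λ² - 10 - 8 = 324 - 18 ≡ 10; y = λ·(10 - 10) - 24 ≡ 13. → (10, 13)
7P: (10, 13) + (8, 25). λ = (25 - 13)/(8 - 10) ≡ 12/35 mod 37. 35⁻¹ ≡ 18 (mod 37), so λ ≡ 31.
  x = λ² - 10 - 8 = 961 - 18 ≡ 18; y = λ·(10 - 18) - 13 ≡ 35. → (18, 35)
8P: (18, 35) + (8, 25). λ = (25 - 35)/(8 - 18) ≡ 27/27 mod 37. 27⁻¹ ≡ 11 (mod 37), so λ ≡ 1.
  x = λ² - 18 - 8 = 1 - 26 ≡ 12; y = λ·(18 - 12) - 35 ≡ 8. → (12, 8)
9P: (12, 8) + (8, 25). λ = (25 - 8)/(8 - 12) ≡ 17/33 mod 37. 33⁻¹ ≡ 9 (mod 37), so λ ≡ 5.
  x = λ² - 12 - 8 = 25 - 20 ≡ 5; y = λ·(12 - 5) - 8 ≡ 27. → (5, 27)
10P: (5, 27) + (8, 25). λ = (25 - 27)/(8 - 5) ≡ 35/3 mod 37. 3⁻¹ ≡ 25 (mod 37), so λ ≡ 24.
  x = λ² - 5 - 8 = 576 - 13 ≡ 8; y = λ·(5 - 8) - 27 ≡ 12. → (8, 12)
11P: (8, 12) + (8, 25): same x and y₁ ≡ -y₂, so the sum is the point at infinity.
11P = the point at infinity, so the order is 11.

11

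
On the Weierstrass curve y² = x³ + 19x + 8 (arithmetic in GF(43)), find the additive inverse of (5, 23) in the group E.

(5, 20)

-(5, 23) = (5, -23 mod 43) = (5, 20).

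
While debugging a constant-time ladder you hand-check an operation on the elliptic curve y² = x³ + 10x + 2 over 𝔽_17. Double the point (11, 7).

tangent at (11, 7): λ = (3·11² + 10)/(2·7) ≡ 16/14. 14⁻¹ ≡ 11 (mod 17), so λ ≡ 16·11 ≡ 6.
  x = λ² - 11 - 11 = 36 - 22 ≡ 14; y = λ·(11 - 14) - 7 ≡ 9. → (14, 9)

(14, 9)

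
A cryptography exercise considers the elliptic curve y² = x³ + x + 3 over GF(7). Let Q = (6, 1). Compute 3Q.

O

Repeated addition: build up to 3Q.
2Q: tangent at (6, 1): λ = (3·6² + 1)/(2·1) ≡ 4/2. 2⁻¹ ≡ 4 (mod 7), so λ ≡ 4·4 ≡ 2.
  x = λ² - 6 - 6 = 4 - 12 ≡ 6; y = λ·(6 - 6) - 1 ≡ 6. → (6, 6)
3Q: (6, 6) + (6, 1): same x and y₁ ≡ -y₂, so the sum is the point at infinity.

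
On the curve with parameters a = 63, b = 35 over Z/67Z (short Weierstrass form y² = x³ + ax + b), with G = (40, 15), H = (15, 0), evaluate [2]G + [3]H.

First 2G:
Repeated addition: build up to 2G.
2G: tangent at (40, 15): λ = (3·40² + 63)/(2·15) ≡ 39/30. 30⁻¹ ≡ 38 (mod 67), so λ ≡ 39·38 ≡ 8.
  x = λ² - 40 - 40 = 64 - 80 ≡ 51; y = λ·(40 - 51) - 15 ≡ 31. → (51, 31)
2G = (51, 31).
Next 3H:
Repeated addition: build up to 3H.
2H: (15, 0) + (15, 0): same x and y₁ ≡ -y₂, so the sum is O.
3H: O + (15, 0) = (15, 0) (identity).
3H = (15, 0).
Finally 2G + 3H:
(51, 31) + (15, 0). λ = (0 - 31)/(15 - 51) ≡ 36/31 mod 67. 31⁻¹ ≡ 13 (mod 67) since 31·13 = 403 ≡ 1, so λ ≡ 66.
  x = λ² - 51 - 15 = 4356 - 66 ≡ 2; y = λ·(51 - 2) - 31 ≡ 54. → (2, 54)

(2, 54)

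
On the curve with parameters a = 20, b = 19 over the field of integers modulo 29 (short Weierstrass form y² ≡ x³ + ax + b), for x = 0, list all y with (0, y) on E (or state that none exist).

none

x³ + 20x + 19 = 19 ≡ 19 (mod 29).
19 is a non-residue mod 29; no y exists.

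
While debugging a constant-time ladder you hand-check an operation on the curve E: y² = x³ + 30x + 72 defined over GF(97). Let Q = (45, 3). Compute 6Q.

(30, 91)

Repeated addition: build up to 6Q.
2Q: tangent at (45, 3): λ = (3·45² + 30)/(2·3) ≡ 91/6. 6⁻¹ ≡ 81 (mod 97), so λ ≡ 91·81 ≡ 96.
  x = λ² - 45 - 45 = 9216 - 90 ≡ 8; y = λ·(45 - 8) - 3 ≡ 57. → (8, 57)
3Q: (8, 57) + (45, 3). λ = (3 - 57)/(45 - 8) ≡ 43/37 mod 97. 37⁻¹ ≡ 21 (mod 97) since 37·21 = 777 ≡ 1, so λ ≡ 30.
  x = λ² - 8 - 45 = 900 - 53 ≡ 71; y = λ·(8 - 71) - 57 ≡ 90. → (71, 90)
4Q: (71, 90) + (45, 3). λ = (3 - 90)/(45 - 71) ≡ 10/71 mod 97. 71⁻¹ ≡ 41 (mod 97) since 71·41 = 2911 ≡ 1, so λ ≡ 22.
  x = λ² - 71 - 45 = 484 - 116 ≡ 77; y = λ·(71 - 77) - 90 ≡ 69. → (77, 69)
5Q: (77, 69) + (45, 3). λ = (3 - 69)/(45 - 77) ≡ 31/65 mod 97. 65⁻¹ ≡ 3 (mod 97) since 65·3 = 195 ≡ 1, so λ ≡ 93.
  x = λ² - 77 - 45 = 8649 - 122 ≡ 88; y = λ·(77 - 88) - 69 ≡ 72. → (88, 72)
6Q: (88, 72) + (45, 3). λ = (3 - 72)/(45 - 88) ≡ 28/54 mod 97. 54⁻¹ ≡ 9 (mod 97), so λ ≡ 58.
  x = λ² - 88 - 45 = 3364 - 133 ≡ 30; y = λ·(88 - 30) - 72 ≡ 91. → (30, 91)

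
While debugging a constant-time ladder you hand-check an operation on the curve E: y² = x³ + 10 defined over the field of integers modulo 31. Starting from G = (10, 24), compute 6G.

Double-and-add on 6 = (110)₂. Start with G = (10, 24) for the leading 1-bit.
double: tangent at (10, 24): λ = (3·10² + 0)/(2·24) ≡ 21/17. 17⁻¹ ≡ 11 (mod 31), so λ ≡ 21·11 ≡ 14.
  x = λ² - 10 - 10 = 196 - 20 ≡ 21; y = λ·(10 - 21) - 24 ≡ 8. → (21, 8)
add G: (21, 8) + (10, 24). λ = (24 - 8)/(10 - 21) ≡ 16/20 mod 31. 20⁻¹ ≡ 14 (mod 31), so λ ≡ 7.
  x = λ² - 21 - 10 = 49 - 31 ≡ 18; y = λ·(21 - 18) - 8 ≡ 13. → (18, 13)
double: tangent at (18, 13): λ = (3·18² + 0)/(2·13) ≡ 11/26. 26⁻¹ ≡ 6 (mod 31), so λ ≡ 11·6 ≡ 4.
  x = λ² - 18 - 18 = 16 - 36 ≡ 11; y = λ·(18 - 11) - 13 ≡ 15. → (11, 15)

(11, 15)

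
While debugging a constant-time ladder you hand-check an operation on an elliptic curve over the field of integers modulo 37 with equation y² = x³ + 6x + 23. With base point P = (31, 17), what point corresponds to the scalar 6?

(16, 21)

Double-and-add on 6 = (110)₂. Start with P = (31, 17) for the leading 1-bit.
double: tangent at (31, 17): λ = (3·31² + 6)/(2·17) ≡ 3/34. 34⁻¹ ≡ 12 (mod 37), so λ ≡ 3·12 ≡ 36.
  x = λ² - 31 - 31 = 1296 - 62 ≡ 13; y = λ·(31 - 13) - 17 ≡ 2. → (13, 2)
add P: (13, 2) + (31, 17). λ = (17 - 2)/(31 - 13) ≡ 15/18 mod 37. 18⁻¹ ≡ 35 (mod 37) since 18·35 = 630 ≡ 1, so λ ≡ 7.
  x = λ² - 13 - 31 = 49 - 44 ≡ 5; y = λ·(13 - 5) - 2 ≡ 17. → (5, 17)
double: tangent at (5, 17): λ = (3·5² + 6)/(2·17) ≡ 7/34. 34⁻¹ ≡ 12 (mod 37), so λ ≡ 7·12 ≡ 10.
  x = λ² - 5 - 5 = 100 - 10 ≡ 16; y = λ·(5 - 16) - 17 ≡ 21. → (16, 21)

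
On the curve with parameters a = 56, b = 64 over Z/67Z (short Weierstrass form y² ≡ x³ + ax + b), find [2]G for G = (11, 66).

(0, 8)

tangent at (11, 66): λ = (3·11² + 56)/(2·66) ≡ 17/65. 65⁻¹ ≡ 33 (mod 67) since 65·33 = 2145 ≡ 1, so λ ≡ 17·33 ≡ 25.
  x = λ² - 11 - 11 = 625 - 22 ≡ 0; y = λ·(11 - 0) - 66 ≡ 8. → (0, 8)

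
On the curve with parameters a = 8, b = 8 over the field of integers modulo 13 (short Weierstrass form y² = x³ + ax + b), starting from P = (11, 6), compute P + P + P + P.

Double-and-add on 4 = (100)₂. Start with P = (11, 6) for the leading 1-bit.
double: tangent at (11, 6): λ = (3·11² + 8)/(2·6) ≡ 7/12. 12⁻¹ ≡ 12 (mod 13), so λ ≡ 7·12 ≡ 6.
  x = λ² - 11 - 11 = 36 - 22 ≡ 1; y = λ·(11 - 1) - 6 ≡ 2. → (1, 2)
double: tangent at (1, 2): λ = (3·1² + 8)/(2·2) ≡ 11/4. 4⁻¹ ≡ 10 (mod 13), so λ ≡ 11·10 ≡ 6.
  x = λ² - 1 - 1 = 36 - 2 ≡ 8; y = λ·(1 - 8) - 2 ≡ 8. → (8, 8)

(8, 8)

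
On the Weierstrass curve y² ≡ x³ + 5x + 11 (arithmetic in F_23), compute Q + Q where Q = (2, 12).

tangent at (2, 12): λ = (3·2² + 5)/(2·12) ≡ 17/1. 1⁻¹ ≡ 1 (mod 23), so λ ≡ 17·1 ≡ 17.
  x = λ² - 2 - 2 = 289 - 4 ≡ 9; y = λ·(2 - 9) - 12 ≡ 7. → (9, 7)

(9, 7)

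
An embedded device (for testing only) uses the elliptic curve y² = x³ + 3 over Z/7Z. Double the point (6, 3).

(4, 5)

tangent at (6, 3): λ = (3·6² + 0)/(2·3) ≡ 3/6. 6⁻¹ ≡ 6 (mod 7) since 6·6 = 36 ≡ 1, so λ ≡ 3·6 ≡ 4.
  x = λ² - 6 - 6 = 16 - 12 ≡ 4; y = λ·(6 - 4) - 3 ≡ 5. → (4, 5)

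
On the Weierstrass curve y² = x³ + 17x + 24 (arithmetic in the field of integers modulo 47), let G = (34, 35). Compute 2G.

tangent at (34, 35): λ = (3·34² + 17)/(2·35) ≡ 7/23. 23⁻¹ ≡ 45 (mod 47), so λ ≡ 7·45 ≡ 33.
  x = λ² - 34 - 34 = 1089 - 68 ≡ 34; y = λ·(34 - 34) - 35 ≡ 12. → (34, 12)

(34, 12)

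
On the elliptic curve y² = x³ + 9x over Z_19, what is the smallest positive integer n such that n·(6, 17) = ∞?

10

2P: tangent at (6, 17): λ = (3·6² + 9)/(2·17) ≡ 3/15. 15⁻¹ ≡ 14 (mod 19), so λ ≡ 3·14 ≡ 4.
  x = λ² - 6 - 6 = 16 - 12 ≡ 4; y = λ·(6 - 4) - 17 ≡ 10. → (4, 10)
3P: (4, 10) + (6, 17). λ = (17 - 10)/(6 - 4) ≡ 7/2 mod 19. 2⁻¹ ≡ 10 (mod 19) since 2·10 = 20 ≡ 1, so λ ≡ 13.
  x = λ² - 4 - 6 = 169 - 10 ≡ 7; y = λ·(4 - 7) - 10 ≡ 8. → (7, 8)
4P: (7, 8) + (6, 17). λ = (17 - 8)/(6 - 7) ≡ 9/18 mod 19. 18⁻¹ ≡ 18 (mod 19), so λ ≡ 10.
  x = λ² - 7 - 6 = 100 - 13 ≡ 11; y = λ·(7 - 11) - 8 ≡ 9. → (11, 9)
5P: (11, 9) + (6, 17). λ = (17 - 9)/(6 - 11) ≡ 8/14 mod 19. 14⁻¹ ≡ 15 (mod 19) since 14·15 = 210 ≡ 1, so λ ≡ 6.
  x = λ² - 11 - 6 = 36 - 17 ≡ 0; y = λ·(11 - 0) - 9 ≡ 0. → (0, 0)
6P: (0, 0) + (6, 17). λ = (17 - 0)/(6 - 0) ≡ 17/6 mod 19. 6⁻¹ ≡ 16 (mod 19), so λ ≡ 6.
  x = λ² - 0 - 6 = 36 - 6 ≡ 11; y = λ·(0 - 11) - 0 ≡ 10. → (11, 10)
7P: (11, 10) + (6, 17). λ = (17 - 10)/(6 - 11) ≡ 7/14 mod 19. 14⁻¹ ≡ 15 (mod 19), so λ ≡ 10.
  x = λ² - 11 - 6 = 100 - 17 ≡ 7; y = λ·(11 - 7) - 10 ≡ 11. → (7, 11)
8P: (7, 11) + (6, 17). λ = (17 - 11)/(6 - 7) ≡ 6/18 mod 19. 18⁻¹ ≡ 18 (mod 19), so λ ≡ 13.
  x = λ² - 7 - 6 = 169 - 13 ≡ 4; y = λ·(7 - 4) - 11 ≡ 9. → (4, 9)
9P: (4, 9) + (6, 17). λ = (17 - 9)/(6 - 4) ≡ 8/2 mod 19. 2⁻¹ ≡ 10 (mod 19), so λ ≡ 4.
  x = λ² - 4 - 6 = 16 - 10 ≡ 6; y = λ·(4 - 6) - 9 ≡ 2. → (6, 2)
10P: (6, 2) + (6, 17): same x and y₁ ≡ -y₂, so the sum is ∞.
10P = ∞, so the order is 10.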